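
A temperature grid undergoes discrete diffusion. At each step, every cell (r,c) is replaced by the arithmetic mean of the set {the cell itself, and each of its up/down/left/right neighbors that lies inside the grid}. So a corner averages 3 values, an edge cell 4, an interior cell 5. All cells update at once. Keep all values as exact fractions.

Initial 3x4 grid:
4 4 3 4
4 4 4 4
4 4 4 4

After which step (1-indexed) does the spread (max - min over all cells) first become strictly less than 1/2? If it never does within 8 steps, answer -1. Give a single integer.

Step 1: max=4, min=11/3, spread=1/3
  -> spread < 1/2 first at step 1
Step 2: max=4, min=449/120, spread=31/120
Step 3: max=4, min=4109/1080, spread=211/1080
Step 4: max=7153/1800, min=415103/108000, spread=14077/108000
Step 5: max=428317/108000, min=3747593/972000, spread=5363/48600
Step 6: max=237131/60000, min=112899191/29160000, spread=93859/1166400
Step 7: max=383463533/97200000, min=6788125519/1749600000, spread=4568723/69984000
Step 8: max=11482381111/2916000000, min=408123564371/104976000000, spread=8387449/167961600

Answer: 1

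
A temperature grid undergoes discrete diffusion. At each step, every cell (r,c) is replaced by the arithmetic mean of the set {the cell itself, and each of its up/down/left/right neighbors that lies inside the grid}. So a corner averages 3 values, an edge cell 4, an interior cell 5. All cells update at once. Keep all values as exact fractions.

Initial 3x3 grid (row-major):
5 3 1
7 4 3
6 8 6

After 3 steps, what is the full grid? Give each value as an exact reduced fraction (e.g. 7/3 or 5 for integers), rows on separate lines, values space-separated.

After step 1:
  5 13/4 7/3
  11/2 5 7/2
  7 6 17/3
After step 2:
  55/12 187/48 109/36
  45/8 93/20 33/8
  37/6 71/12 91/18
After step 3:
  677/144 11633/2880 1591/432
  841/160 1937/400 2023/480
  425/72 1961/360 1087/216

Answer: 677/144 11633/2880 1591/432
841/160 1937/400 2023/480
425/72 1961/360 1087/216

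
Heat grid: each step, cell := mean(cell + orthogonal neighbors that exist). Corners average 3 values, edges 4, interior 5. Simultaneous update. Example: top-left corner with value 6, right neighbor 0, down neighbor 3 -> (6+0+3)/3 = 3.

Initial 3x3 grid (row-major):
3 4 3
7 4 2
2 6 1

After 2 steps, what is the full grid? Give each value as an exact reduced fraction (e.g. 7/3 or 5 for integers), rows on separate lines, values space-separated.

After step 1:
  14/3 7/2 3
  4 23/5 5/2
  5 13/4 3
After step 2:
  73/18 473/120 3
  137/30 357/100 131/40
  49/12 317/80 35/12

Answer: 73/18 473/120 3
137/30 357/100 131/40
49/12 317/80 35/12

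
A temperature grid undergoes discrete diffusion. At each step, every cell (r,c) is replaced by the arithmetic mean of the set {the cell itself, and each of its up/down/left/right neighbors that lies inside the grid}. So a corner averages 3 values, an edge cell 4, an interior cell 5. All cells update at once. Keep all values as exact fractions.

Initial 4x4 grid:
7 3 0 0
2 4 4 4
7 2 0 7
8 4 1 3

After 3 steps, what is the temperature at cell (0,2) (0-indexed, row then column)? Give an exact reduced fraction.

Answer: 18587/7200

Derivation:
Step 1: cell (0,2) = 7/4
Step 2: cell (0,2) = 539/240
Step 3: cell (0,2) = 18587/7200
Full grid after step 3:
  137/36 2587/800 18587/7200 2617/1080
  3337/800 1699/500 8407/3000 20147/7200
  31577/7200 11137/3000 187/60 21691/7200
  4927/1080 27737/7200 23041/7200 1717/540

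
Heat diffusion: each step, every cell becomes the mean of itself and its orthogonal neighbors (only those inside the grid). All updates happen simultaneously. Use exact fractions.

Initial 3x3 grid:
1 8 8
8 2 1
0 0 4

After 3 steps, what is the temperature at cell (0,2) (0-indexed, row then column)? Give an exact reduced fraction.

Answer: 4829/1080

Derivation:
Step 1: cell (0,2) = 17/3
Step 2: cell (0,2) = 85/18
Step 3: cell (0,2) = 4829/1080
Full grid after step 3:
  4709/1080 62611/14400 4829/1080
  49411/14400 21757/6000 50611/14400
  6073/2160 18593/7200 6073/2160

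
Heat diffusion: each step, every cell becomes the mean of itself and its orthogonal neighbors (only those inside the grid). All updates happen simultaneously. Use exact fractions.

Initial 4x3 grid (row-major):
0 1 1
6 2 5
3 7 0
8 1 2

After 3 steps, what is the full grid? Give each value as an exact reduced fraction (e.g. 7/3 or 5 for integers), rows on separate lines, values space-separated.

Answer: 5987/2160 494/225 2611/1080
21953/7200 19159/6000 4307/1800
9991/2400 6323/2000 3733/1200
2807/720 9011/2400 83/30

Derivation:
After step 1:
  7/3 1 7/3
  11/4 21/5 2
  6 13/5 7/2
  4 9/2 1
After step 2:
  73/36 37/15 16/9
  917/240 251/100 361/120
  307/80 104/25 91/40
  29/6 121/40 3
After step 3:
  5987/2160 494/225 2611/1080
  21953/7200 19159/6000 4307/1800
  9991/2400 6323/2000 3733/1200
  2807/720 9011/2400 83/30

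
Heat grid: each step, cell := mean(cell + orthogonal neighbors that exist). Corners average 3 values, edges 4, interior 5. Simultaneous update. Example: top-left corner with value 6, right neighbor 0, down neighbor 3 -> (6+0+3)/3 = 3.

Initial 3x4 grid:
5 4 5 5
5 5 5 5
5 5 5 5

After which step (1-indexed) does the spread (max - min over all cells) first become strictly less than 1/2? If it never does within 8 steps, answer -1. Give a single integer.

Answer: 1

Derivation:
Step 1: max=5, min=14/3, spread=1/3
  -> spread < 1/2 first at step 1
Step 2: max=5, min=569/120, spread=31/120
Step 3: max=5, min=5189/1080, spread=211/1080
Step 4: max=8953/1800, min=523103/108000, spread=14077/108000
Step 5: max=536317/108000, min=4719593/972000, spread=5363/48600
Step 6: max=297131/60000, min=142059191/29160000, spread=93859/1166400
Step 7: max=480663533/97200000, min=8537725519/1749600000, spread=4568723/69984000
Step 8: max=14398381111/2916000000, min=513099564371/104976000000, spread=8387449/167961600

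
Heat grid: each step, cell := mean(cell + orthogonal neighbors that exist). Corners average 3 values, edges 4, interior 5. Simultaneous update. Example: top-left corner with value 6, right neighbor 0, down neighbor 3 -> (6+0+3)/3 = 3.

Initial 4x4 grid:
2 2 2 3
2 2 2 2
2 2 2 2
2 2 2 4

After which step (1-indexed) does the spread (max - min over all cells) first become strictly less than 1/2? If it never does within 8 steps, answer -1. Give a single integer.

Answer: 3

Derivation:
Step 1: max=8/3, min=2, spread=2/3
Step 2: max=23/9, min=2, spread=5/9
Step 3: max=1037/432, min=2, spread=173/432
  -> spread < 1/2 first at step 3
Step 4: max=30407/12960, min=151/75, spread=21571/64800
Step 5: max=892853/388800, min=36553/18000, spread=516541/1944000
Step 6: max=26442443/11664000, min=1472231/720000, spread=405047/1822500
Step 7: max=784636781/349920000, min=79970321/38880000, spread=16225973/87480000
Step 8: max=23350883147/10497600000, min=160840889/77760000, spread=409340783/2624400000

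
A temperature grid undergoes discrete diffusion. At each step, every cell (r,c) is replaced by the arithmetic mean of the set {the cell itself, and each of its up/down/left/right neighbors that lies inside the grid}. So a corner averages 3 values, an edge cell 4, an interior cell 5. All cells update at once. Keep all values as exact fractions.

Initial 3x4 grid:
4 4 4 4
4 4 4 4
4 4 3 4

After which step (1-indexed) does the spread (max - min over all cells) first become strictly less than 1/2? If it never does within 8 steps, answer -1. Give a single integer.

Answer: 1

Derivation:
Step 1: max=4, min=11/3, spread=1/3
  -> spread < 1/2 first at step 1
Step 2: max=4, min=449/120, spread=31/120
Step 3: max=4, min=4109/1080, spread=211/1080
Step 4: max=7153/1800, min=415103/108000, spread=14077/108000
Step 5: max=428317/108000, min=3747593/972000, spread=5363/48600
Step 6: max=237131/60000, min=112899191/29160000, spread=93859/1166400
Step 7: max=383463533/97200000, min=6788125519/1749600000, spread=4568723/69984000
Step 8: max=11482381111/2916000000, min=408123564371/104976000000, spread=8387449/167961600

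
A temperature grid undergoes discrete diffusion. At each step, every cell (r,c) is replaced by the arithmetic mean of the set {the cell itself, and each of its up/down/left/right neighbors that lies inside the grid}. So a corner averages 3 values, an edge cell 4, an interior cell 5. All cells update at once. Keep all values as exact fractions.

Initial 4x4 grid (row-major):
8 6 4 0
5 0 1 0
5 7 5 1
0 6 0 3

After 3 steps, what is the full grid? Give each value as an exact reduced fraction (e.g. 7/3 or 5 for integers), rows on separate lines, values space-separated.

After step 1:
  19/3 9/2 11/4 4/3
  9/2 19/5 2 1/2
  17/4 23/5 14/5 9/4
  11/3 13/4 7/2 4/3
After step 2:
  46/9 1043/240 127/48 55/36
  1133/240 97/25 237/100 73/48
  1021/240 187/50 303/100 413/240
  67/18 901/240 653/240 85/36
After step 3:
  638/135 28769/7200 19601/7200 205/108
  32339/7200 5717/1500 2017/750 12851/7200
  29587/7200 2239/600 8149/3000 15539/7200
  4223/1080 25087/7200 21359/7200 2449/1080

Answer: 638/135 28769/7200 19601/7200 205/108
32339/7200 5717/1500 2017/750 12851/7200
29587/7200 2239/600 8149/3000 15539/7200
4223/1080 25087/7200 21359/7200 2449/1080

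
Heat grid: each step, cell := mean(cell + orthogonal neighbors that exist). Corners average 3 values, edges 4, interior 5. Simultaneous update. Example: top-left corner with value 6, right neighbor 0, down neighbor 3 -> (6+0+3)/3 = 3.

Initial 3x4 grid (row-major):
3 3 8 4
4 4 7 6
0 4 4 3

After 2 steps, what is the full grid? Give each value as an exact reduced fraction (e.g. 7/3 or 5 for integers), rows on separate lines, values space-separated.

Answer: 127/36 133/30 109/20 11/2
263/80 409/100 126/25 317/60
101/36 437/120 529/120 83/18

Derivation:
After step 1:
  10/3 9/2 11/2 6
  11/4 22/5 29/5 5
  8/3 3 9/2 13/3
After step 2:
  127/36 133/30 109/20 11/2
  263/80 409/100 126/25 317/60
  101/36 437/120 529/120 83/18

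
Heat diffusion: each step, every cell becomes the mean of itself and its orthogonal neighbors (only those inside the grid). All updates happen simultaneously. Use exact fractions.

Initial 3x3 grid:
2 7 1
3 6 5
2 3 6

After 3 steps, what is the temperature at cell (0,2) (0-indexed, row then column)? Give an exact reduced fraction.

Answer: 4729/1080

Derivation:
Step 1: cell (0,2) = 13/3
Step 2: cell (0,2) = 77/18
Step 3: cell (0,2) = 4729/1080
Full grid after step 3:
  937/240 1853/450 4729/1080
  53921/14400 3119/750 3497/800
  4019/1080 58021/14400 9463/2160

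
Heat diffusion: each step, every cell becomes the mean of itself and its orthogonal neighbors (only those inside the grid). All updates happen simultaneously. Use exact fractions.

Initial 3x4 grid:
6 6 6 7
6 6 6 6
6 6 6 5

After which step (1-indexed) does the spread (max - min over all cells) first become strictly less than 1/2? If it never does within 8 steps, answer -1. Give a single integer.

Step 1: max=19/3, min=17/3, spread=2/3
Step 2: max=223/36, min=209/36, spread=7/18
  -> spread < 1/2 first at step 2
Step 3: max=2641/432, min=2543/432, spread=49/216
Step 4: max=15737/2592, min=15367/2592, spread=185/1296
Step 5: max=94027/15552, min=92597/15552, spread=715/7776
Step 6: max=187595/31104, min=185653/31104, spread=971/15552
Step 7: max=280951/46656, min=278921/46656, spread=1015/23328
Step 8: max=13471153/2239488, min=13402703/2239488, spread=34225/1119744

Answer: 2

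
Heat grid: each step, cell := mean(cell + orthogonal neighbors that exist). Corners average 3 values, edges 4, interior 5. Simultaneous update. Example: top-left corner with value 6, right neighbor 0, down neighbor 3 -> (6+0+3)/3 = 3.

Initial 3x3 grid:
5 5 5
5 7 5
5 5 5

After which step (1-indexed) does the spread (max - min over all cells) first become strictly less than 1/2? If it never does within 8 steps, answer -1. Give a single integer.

Answer: 2

Derivation:
Step 1: max=11/2, min=5, spread=1/2
Step 2: max=137/25, min=209/40, spread=51/200
  -> spread < 1/2 first at step 2
Step 3: max=12823/2400, min=947/180, spread=589/7200
Step 4: max=79943/15000, min=761081/144000, spread=31859/720000
Step 5: max=45891607/8640000, min=4764721/900000, spread=751427/43200000
Step 6: max=286634687/54000000, min=2747063129/518400000, spread=23149331/2592000000
Step 7: max=165002654263/31104000000, min=17174931889/3240000000, spread=616540643/155520000000
Step 8: max=1031112453983/194400000000, min=9895132008761/1866240000000, spread=17737747379/9331200000000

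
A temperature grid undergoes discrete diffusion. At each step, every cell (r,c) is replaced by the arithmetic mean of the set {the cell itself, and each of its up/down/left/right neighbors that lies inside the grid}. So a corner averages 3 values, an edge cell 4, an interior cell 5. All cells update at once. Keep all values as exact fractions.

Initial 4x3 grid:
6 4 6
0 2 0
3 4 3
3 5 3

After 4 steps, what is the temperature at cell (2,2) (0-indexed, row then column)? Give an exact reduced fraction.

Answer: 676153/216000

Derivation:
Step 1: cell (2,2) = 5/2
Step 2: cell (2,2) = 739/240
Step 3: cell (2,2) = 21349/7200
Step 4: cell (2,2) = 676153/216000
Full grid after step 4:
  103627/32400 1357091/432000 103627/32400
  653513/216000 560149/180000 653513/216000
  676153/216000 1096723/360000 676153/216000
  413243/129600 2823917/864000 413243/129600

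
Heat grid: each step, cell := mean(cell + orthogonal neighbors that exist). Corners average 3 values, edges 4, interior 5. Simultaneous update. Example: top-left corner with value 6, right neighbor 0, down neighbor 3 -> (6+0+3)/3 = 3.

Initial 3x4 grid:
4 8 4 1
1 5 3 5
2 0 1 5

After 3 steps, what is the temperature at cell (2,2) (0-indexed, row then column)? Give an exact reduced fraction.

Answer: 4151/1440

Derivation:
Step 1: cell (2,2) = 9/4
Step 2: cell (2,2) = 691/240
Step 3: cell (2,2) = 4151/1440
Full grid after step 3:
  8189/2160 5737/1440 5491/1440 8051/2160
  283/90 1937/600 69/20 109/32
  1703/720 1259/480 4151/1440 6871/2160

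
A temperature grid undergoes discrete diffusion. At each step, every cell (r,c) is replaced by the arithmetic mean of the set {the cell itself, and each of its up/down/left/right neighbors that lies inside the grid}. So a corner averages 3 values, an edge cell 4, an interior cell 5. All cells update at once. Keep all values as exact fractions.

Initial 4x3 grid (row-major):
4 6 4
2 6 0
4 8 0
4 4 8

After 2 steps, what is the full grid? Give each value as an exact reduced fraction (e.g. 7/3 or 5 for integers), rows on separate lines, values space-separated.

After step 1:
  4 5 10/3
  4 22/5 5/2
  9/2 22/5 4
  4 6 4
After step 2:
  13/3 251/60 65/18
  169/40 203/50 427/120
  169/40 233/50 149/40
  29/6 23/5 14/3

Answer: 13/3 251/60 65/18
169/40 203/50 427/120
169/40 233/50 149/40
29/6 23/5 14/3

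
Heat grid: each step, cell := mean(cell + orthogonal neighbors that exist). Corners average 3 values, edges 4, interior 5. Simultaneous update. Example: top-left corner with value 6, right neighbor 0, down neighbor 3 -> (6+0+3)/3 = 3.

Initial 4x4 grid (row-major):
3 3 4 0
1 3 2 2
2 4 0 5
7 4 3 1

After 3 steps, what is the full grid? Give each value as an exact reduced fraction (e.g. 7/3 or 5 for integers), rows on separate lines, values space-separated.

After step 1:
  7/3 13/4 9/4 2
  9/4 13/5 11/5 9/4
  7/2 13/5 14/5 2
  13/3 9/2 2 3
After step 2:
  47/18 313/120 97/40 13/6
  641/240 129/50 121/50 169/80
  761/240 16/5 58/25 201/80
  37/9 403/120 123/40 7/3
After step 3:
  5681/2160 4601/1800 481/200 1609/720
  19859/7200 647/240 4743/2000 5527/2400
  947/288 3511/1200 5411/2000 5567/2400
  7661/2160 1237/360 1663/600 1901/720

Answer: 5681/2160 4601/1800 481/200 1609/720
19859/7200 647/240 4743/2000 5527/2400
947/288 3511/1200 5411/2000 5567/2400
7661/2160 1237/360 1663/600 1901/720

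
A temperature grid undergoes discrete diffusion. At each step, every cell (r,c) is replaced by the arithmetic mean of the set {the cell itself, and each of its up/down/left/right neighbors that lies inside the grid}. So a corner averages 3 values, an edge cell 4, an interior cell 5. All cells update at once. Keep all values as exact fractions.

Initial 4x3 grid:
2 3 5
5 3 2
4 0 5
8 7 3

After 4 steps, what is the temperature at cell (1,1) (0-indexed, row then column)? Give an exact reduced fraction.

Step 1: cell (1,1) = 13/5
Step 2: cell (1,1) = 169/50
Step 3: cell (1,1) = 19807/6000
Step 4: cell (1,1) = 1274873/360000
Full grid after step 4:
  444553/129600 2838247/864000 429553/129600
  776273/216000 1274873/360000 729023/216000
  895493/216000 697499/180000 274081/72000
  143437/32400 1879501/432000 43829/10800

Answer: 1274873/360000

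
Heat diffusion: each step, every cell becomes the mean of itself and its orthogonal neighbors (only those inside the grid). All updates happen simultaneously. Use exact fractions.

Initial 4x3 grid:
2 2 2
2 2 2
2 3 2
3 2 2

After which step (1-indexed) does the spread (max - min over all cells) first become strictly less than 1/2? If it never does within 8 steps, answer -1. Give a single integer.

Step 1: max=5/2, min=2, spread=1/2
Step 2: max=22/9, min=2, spread=4/9
  -> spread < 1/2 first at step 2
Step 3: max=16709/7200, min=813/400, spread=83/288
Step 4: max=149969/64800, min=14791/7200, spread=337/1296
Step 5: max=8836021/3888000, min=999551/480000, spread=7396579/38880000
Step 6: max=526862039/233280000, min=27143273/12960000, spread=61253/373248
Step 7: max=31343141401/13996800000, min=1641478057/777600000, spread=14372291/111974400
Step 8: max=1871350572059/839808000000, min=98947492163/46656000000, spread=144473141/1343692800

Answer: 2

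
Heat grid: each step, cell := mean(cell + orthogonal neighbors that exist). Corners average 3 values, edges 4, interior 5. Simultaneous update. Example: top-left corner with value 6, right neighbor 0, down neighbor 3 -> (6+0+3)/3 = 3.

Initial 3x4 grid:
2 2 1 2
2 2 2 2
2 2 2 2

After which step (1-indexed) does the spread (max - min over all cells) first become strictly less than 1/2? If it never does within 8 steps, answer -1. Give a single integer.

Answer: 1

Derivation:
Step 1: max=2, min=5/3, spread=1/3
  -> spread < 1/2 first at step 1
Step 2: max=2, min=209/120, spread=31/120
Step 3: max=2, min=1949/1080, spread=211/1080
Step 4: max=3553/1800, min=199103/108000, spread=14077/108000
Step 5: max=212317/108000, min=1803593/972000, spread=5363/48600
Step 6: max=117131/60000, min=54579191/29160000, spread=93859/1166400
Step 7: max=189063533/97200000, min=3288925519/1749600000, spread=4568723/69984000
Step 8: max=5650381111/2916000000, min=198171564371/104976000000, spread=8387449/167961600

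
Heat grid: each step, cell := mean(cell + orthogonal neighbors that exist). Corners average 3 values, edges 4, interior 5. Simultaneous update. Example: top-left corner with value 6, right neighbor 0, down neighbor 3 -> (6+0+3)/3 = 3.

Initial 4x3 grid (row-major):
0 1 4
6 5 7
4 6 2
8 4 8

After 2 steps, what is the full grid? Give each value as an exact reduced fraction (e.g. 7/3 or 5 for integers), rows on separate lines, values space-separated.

Answer: 103/36 83/24 11/3
205/48 399/100 77/16
1157/240 549/100 1147/240
107/18 207/40 203/36

Derivation:
After step 1:
  7/3 5/2 4
  15/4 5 9/2
  6 21/5 23/4
  16/3 13/2 14/3
After step 2:
  103/36 83/24 11/3
  205/48 399/100 77/16
  1157/240 549/100 1147/240
  107/18 207/40 203/36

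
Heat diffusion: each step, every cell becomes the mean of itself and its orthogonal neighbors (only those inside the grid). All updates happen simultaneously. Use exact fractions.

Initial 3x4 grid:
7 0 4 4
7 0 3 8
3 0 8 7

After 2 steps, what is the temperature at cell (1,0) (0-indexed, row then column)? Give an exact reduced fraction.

Answer: 57/16

Derivation:
Step 1: cell (1,0) = 17/4
Step 2: cell (1,0) = 57/16
Full grid after step 2:
  35/9 73/24 463/120 163/36
  57/16 327/100 387/100 231/40
  31/9 151/48 1171/240 53/9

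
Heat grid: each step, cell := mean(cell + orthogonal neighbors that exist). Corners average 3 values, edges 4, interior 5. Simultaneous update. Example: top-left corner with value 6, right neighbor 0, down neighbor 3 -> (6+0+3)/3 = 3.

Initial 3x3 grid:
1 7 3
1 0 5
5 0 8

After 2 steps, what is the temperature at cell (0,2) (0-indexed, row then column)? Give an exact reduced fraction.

Step 1: cell (0,2) = 5
Step 2: cell (0,2) = 47/12
Full grid after step 2:
  5/2 267/80 47/12
  187/80 287/100 239/60
  7/3 731/240 139/36

Answer: 47/12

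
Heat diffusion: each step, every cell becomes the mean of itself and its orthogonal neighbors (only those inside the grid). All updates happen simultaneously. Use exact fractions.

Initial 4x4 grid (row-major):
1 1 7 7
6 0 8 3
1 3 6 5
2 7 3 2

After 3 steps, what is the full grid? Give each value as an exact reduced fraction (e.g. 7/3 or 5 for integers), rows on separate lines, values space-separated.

Answer: 391/135 12329/3600 16997/3600 11083/2160
10139/3600 5497/1500 26641/6000 36499/7200
463/144 863/240 6521/1500 32147/7200
7229/2160 5401/1440 29117/7200 227/54

Derivation:
After step 1:
  8/3 9/4 23/4 17/3
  2 18/5 24/5 23/4
  3 17/5 5 4
  10/3 15/4 9/2 10/3
After step 2:
  83/36 107/30 277/60 103/18
  169/60 321/100 249/50 1213/240
  44/15 15/4 217/50 217/48
  121/36 899/240 199/48 71/18
After step 3:
  391/135 12329/3600 16997/3600 11083/2160
  10139/3600 5497/1500 26641/6000 36499/7200
  463/144 863/240 6521/1500 32147/7200
  7229/2160 5401/1440 29117/7200 227/54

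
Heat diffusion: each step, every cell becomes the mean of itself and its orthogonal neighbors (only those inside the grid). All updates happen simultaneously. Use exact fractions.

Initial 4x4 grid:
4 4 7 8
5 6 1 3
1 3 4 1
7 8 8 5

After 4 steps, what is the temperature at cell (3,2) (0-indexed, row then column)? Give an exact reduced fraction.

Answer: 8171/1728

Derivation:
Step 1: cell (3,2) = 25/4
Step 2: cell (3,2) = 1249/240
Step 3: cell (3,2) = 1429/288
Step 4: cell (3,2) = 8171/1728
Full grid after step 4:
  288539/64800 965849/216000 329171/72000 32161/7200
  59129/13500 800093/180000 86607/20000 156443/36000
  5023/1080 822731/180000 808597/180000 92641/21600
  319301/64800 214099/43200 8171/1728 59159/12960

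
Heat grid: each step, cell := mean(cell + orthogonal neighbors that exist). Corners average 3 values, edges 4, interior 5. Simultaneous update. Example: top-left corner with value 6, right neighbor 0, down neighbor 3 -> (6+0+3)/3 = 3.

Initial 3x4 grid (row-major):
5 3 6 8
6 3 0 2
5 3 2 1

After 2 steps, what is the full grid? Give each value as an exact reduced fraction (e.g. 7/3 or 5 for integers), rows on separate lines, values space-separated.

After step 1:
  14/3 17/4 17/4 16/3
  19/4 3 13/5 11/4
  14/3 13/4 3/2 5/3
After step 2:
  41/9 97/24 493/120 37/9
  205/48 357/100 141/50 247/80
  38/9 149/48 541/240 71/36

Answer: 41/9 97/24 493/120 37/9
205/48 357/100 141/50 247/80
38/9 149/48 541/240 71/36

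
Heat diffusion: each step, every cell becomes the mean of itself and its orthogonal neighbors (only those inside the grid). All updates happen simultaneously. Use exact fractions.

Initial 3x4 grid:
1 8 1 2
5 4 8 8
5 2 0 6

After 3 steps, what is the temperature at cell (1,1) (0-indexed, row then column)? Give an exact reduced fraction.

Step 1: cell (1,1) = 27/5
Step 2: cell (1,1) = 98/25
Step 3: cell (1,1) = 26233/6000
Full grid after step 3:
  2341/540 29701/7200 32911/7200 9697/2160
  57047/14400 26233/6000 6407/1500 8639/1800
  1439/360 9217/2400 31861/7200 9667/2160

Answer: 26233/6000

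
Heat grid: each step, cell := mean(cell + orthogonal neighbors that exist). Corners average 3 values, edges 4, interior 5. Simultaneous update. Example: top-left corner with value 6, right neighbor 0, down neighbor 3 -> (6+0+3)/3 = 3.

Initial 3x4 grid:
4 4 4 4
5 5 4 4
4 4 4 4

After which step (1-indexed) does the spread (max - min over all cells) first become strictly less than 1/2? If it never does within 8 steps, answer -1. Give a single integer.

Step 1: max=9/2, min=4, spread=1/2
Step 2: max=527/120, min=4, spread=47/120
  -> spread < 1/2 first at step 2
Step 3: max=31381/7200, min=1617/400, spread=91/288
Step 4: max=1867199/432000, min=9773/2400, spread=108059/432000
Step 5: max=111543661/25920000, min=1962659/480000, spread=222403/1036800
Step 6: max=6661525799/1555200000, min=354960643/86400000, spread=10889369/62208000
Step 7: max=398392455541/93312000000, min=21368191537/5184000000, spread=110120063/746496000
Step 8: max=23831839516319/5598720000000, min=428685327161/103680000000, spread=5462654797/44789760000

Answer: 2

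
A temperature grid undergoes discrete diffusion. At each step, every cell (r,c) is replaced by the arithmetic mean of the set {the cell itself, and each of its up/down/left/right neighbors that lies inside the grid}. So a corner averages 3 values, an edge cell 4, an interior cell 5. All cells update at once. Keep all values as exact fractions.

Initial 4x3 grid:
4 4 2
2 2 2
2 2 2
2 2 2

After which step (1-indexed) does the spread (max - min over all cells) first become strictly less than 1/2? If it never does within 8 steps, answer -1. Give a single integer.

Step 1: max=10/3, min=2, spread=4/3
Step 2: max=53/18, min=2, spread=17/18
Step 3: max=3007/1080, min=2, spread=847/1080
Step 4: max=43031/16200, min=458/225, spread=2011/3240
Step 5: max=5018783/1944000, min=111713/54000, spread=199423/388800
Step 6: max=294184867/116640000, min=2275249/1080000, spread=1938319/4665600
  -> spread < 1/2 first at step 6
Step 7: max=17358477053/6998400000, min=207844199/97200000, spread=95747789/279936000
Step 8: max=1027377255127/419904000000, min=12637143941/5832000000, spread=940023131/3359232000

Answer: 6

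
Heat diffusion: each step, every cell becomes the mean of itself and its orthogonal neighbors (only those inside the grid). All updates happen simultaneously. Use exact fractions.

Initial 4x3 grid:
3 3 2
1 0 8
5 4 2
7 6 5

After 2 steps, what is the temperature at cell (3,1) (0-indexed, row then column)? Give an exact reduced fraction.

Answer: 577/120

Derivation:
Step 1: cell (3,1) = 11/2
Step 2: cell (3,1) = 577/120
Full grid after step 2:
  79/36 89/30 28/9
  361/120 277/100 917/240
  159/40 211/50 929/240
  21/4 577/120 175/36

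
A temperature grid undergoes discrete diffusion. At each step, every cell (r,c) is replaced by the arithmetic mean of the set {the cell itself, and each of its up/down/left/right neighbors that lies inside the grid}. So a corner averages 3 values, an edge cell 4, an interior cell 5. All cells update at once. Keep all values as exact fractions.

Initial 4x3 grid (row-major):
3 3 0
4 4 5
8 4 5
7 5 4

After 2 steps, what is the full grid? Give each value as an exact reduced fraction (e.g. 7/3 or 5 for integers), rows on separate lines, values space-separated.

After step 1:
  10/3 5/2 8/3
  19/4 4 7/2
  23/4 26/5 9/2
  20/3 5 14/3
After step 2:
  127/36 25/8 26/9
  107/24 399/100 11/3
  671/120 489/100 67/15
  209/36 323/60 85/18

Answer: 127/36 25/8 26/9
107/24 399/100 11/3
671/120 489/100 67/15
209/36 323/60 85/18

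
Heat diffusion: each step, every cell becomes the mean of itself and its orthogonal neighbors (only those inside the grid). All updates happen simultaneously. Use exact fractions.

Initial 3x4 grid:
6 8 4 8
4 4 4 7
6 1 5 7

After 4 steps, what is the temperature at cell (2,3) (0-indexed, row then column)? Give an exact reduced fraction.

Answer: 35033/6480

Derivation:
Step 1: cell (2,3) = 19/3
Step 2: cell (2,3) = 205/36
Step 3: cell (2,3) = 11903/2160
Step 4: cell (2,3) = 35033/6480
Full grid after step 4:
  1103/216 629/120 59923/10800 75091/12960
  41311/8640 177323/36000 47537/9000 486739/86400
  11713/2592 39973/8640 217717/43200 35033/6480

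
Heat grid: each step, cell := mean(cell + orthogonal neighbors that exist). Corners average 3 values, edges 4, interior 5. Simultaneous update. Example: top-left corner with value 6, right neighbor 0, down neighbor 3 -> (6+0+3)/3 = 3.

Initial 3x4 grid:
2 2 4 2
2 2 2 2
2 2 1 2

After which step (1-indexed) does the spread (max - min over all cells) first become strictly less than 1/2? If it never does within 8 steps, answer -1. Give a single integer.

Answer: 3

Derivation:
Step 1: max=8/3, min=5/3, spread=1
Step 2: max=37/15, min=65/36, spread=119/180
Step 3: max=629/270, min=6851/3600, spread=4607/10800
  -> spread < 1/2 first at step 3
Step 4: max=242897/108000, min=70429/36000, spread=3161/10800
Step 5: max=2143157/972000, min=644549/324000, spread=20951/97200
Step 6: max=63274559/29160000, min=4894007/2430000, spread=181859/1166400
Step 7: max=3760224481/1749600000, min=591890651/291600000, spread=8355223/69984000
Step 8: max=223871498129/104976000000, min=2234960599/1093500000, spread=14904449/167961600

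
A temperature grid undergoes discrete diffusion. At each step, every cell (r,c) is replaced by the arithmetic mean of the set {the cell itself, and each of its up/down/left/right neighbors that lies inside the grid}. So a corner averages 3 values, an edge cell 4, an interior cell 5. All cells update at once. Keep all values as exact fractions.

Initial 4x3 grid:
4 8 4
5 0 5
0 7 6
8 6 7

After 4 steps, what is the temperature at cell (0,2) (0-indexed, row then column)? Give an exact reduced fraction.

Step 1: cell (0,2) = 17/3
Step 2: cell (0,2) = 161/36
Step 3: cell (0,2) = 265/54
Step 4: cell (0,2) = 37361/8100
Full grid after step 4:
  277963/64800 1000121/216000 37361/8100
  981181/216000 808613/180000 535403/108000
  1002961/216000 307321/60000 554293/108000
  336043/64800 379817/72000 182959/32400

Answer: 37361/8100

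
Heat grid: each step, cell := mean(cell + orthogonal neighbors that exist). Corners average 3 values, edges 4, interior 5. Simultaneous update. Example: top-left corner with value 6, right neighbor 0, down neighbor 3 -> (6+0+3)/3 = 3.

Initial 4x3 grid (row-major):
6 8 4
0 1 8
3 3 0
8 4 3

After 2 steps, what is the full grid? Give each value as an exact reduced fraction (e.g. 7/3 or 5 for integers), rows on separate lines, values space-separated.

After step 1:
  14/3 19/4 20/3
  5/2 4 13/4
  7/2 11/5 7/2
  5 9/2 7/3
After step 2:
  143/36 241/48 44/9
  11/3 167/50 209/48
  33/10 177/50 677/240
  13/3 421/120 31/9

Answer: 143/36 241/48 44/9
11/3 167/50 209/48
33/10 177/50 677/240
13/3 421/120 31/9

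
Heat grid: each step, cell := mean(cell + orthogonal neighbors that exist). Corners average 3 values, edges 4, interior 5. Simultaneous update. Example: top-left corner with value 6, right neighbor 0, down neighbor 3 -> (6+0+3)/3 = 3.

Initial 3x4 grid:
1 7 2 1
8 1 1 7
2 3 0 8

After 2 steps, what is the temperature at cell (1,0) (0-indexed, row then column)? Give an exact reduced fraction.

Answer: 25/6

Derivation:
Step 1: cell (1,0) = 3
Step 2: cell (1,0) = 25/6
Full grid after step 2:
  133/36 89/24 331/120 31/9
  25/6 269/100 81/25 887/240
  53/18 77/24 117/40 49/12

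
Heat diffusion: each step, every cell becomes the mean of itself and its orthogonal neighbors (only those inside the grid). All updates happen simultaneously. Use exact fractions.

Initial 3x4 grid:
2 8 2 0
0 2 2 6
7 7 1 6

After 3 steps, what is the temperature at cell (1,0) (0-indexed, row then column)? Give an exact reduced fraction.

Answer: 16921/4800

Derivation:
Step 1: cell (1,0) = 11/4
Step 2: cell (1,0) = 291/80
Step 3: cell (1,0) = 16921/4800
Full grid after step 3:
  7373/2160 727/225 11507/3600 1669/540
  16921/4800 3597/1000 6709/2000 2731/800
  2107/540 27439/7200 27539/7200 7931/2160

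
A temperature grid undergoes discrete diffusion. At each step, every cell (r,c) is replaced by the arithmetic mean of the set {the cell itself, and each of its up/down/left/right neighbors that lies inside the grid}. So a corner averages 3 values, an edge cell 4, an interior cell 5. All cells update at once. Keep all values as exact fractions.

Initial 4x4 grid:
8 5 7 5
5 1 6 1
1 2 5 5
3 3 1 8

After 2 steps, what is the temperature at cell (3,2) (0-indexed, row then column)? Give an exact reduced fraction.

Answer: 449/120

Derivation:
Step 1: cell (3,2) = 17/4
Step 2: cell (3,2) = 449/120
Full grid after step 2:
  5 26/5 29/6 43/9
  163/40 96/25 108/25 13/3
  337/120 3 96/25 131/30
  22/9 337/120 449/120 41/9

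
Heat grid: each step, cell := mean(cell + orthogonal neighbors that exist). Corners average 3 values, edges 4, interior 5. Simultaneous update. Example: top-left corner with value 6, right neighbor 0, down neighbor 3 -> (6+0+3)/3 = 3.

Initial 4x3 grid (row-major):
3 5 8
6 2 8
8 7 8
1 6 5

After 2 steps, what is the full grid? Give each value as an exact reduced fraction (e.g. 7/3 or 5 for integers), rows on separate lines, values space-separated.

Answer: 167/36 653/120 6
1231/240 551/100 261/40
429/80 581/100 781/120
61/12 1337/240 217/36

Derivation:
After step 1:
  14/3 9/2 7
  19/4 28/5 13/2
  11/2 31/5 7
  5 19/4 19/3
After step 2:
  167/36 653/120 6
  1231/240 551/100 261/40
  429/80 581/100 781/120
  61/12 1337/240 217/36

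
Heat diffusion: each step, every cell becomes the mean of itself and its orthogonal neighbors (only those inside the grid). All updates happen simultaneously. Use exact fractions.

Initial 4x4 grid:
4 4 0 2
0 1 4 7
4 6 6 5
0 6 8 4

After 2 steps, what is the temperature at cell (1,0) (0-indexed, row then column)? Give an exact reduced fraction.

Step 1: cell (1,0) = 9/4
Step 2: cell (1,0) = 125/48
Full grid after step 2:
  43/18 125/48 227/80 10/3
  125/48 157/50 97/25 83/20
  761/240 209/50 51/10 161/30
  65/18 71/15 337/60 103/18

Answer: 125/48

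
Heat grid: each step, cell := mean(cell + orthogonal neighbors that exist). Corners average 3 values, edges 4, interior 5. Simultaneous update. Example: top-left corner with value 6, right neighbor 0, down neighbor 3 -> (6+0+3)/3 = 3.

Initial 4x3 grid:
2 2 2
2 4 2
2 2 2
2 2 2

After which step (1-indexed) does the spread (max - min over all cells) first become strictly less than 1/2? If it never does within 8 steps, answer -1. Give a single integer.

Answer: 2

Derivation:
Step 1: max=5/2, min=2, spread=1/2
Step 2: max=123/50, min=2, spread=23/50
  -> spread < 1/2 first at step 2
Step 3: max=5611/2400, min=413/200, spread=131/480
Step 4: max=49751/21600, min=7591/3600, spread=841/4320
Step 5: max=19822051/8640000, min=1533373/720000, spread=56863/345600
Step 6: max=177054341/77760000, min=13949543/6480000, spread=386393/3110400
Step 7: max=70601723131/31104000000, min=5604358813/2592000000, spread=26795339/248832000
Step 8: max=4216295714129/1866240000000, min=338126149667/155520000000, spread=254051069/2985984000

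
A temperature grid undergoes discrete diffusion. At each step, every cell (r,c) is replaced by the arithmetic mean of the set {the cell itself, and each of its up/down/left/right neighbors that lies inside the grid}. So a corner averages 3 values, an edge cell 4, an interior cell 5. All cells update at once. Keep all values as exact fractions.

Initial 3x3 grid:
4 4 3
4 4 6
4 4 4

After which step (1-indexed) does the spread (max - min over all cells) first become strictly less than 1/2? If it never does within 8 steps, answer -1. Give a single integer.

Step 1: max=14/3, min=15/4, spread=11/12
Step 2: max=353/80, min=47/12, spread=119/240
  -> spread < 1/2 first at step 2
Step 3: max=9349/2160, min=4829/1200, spread=821/2700
Step 4: max=1221577/288000, min=174631/43200, spread=172111/864000
Step 5: max=32875621/7776000, min=10599457/2592000, spread=4309/31104
Step 6: max=1958423987/466560000, min=212561693/51840000, spread=36295/373248
Step 7: max=117211823989/27993600000, min=38433580913/9331200000, spread=305773/4478976
Step 8: max=7012212987683/1679616000000, min=2310571506311/559872000000, spread=2575951/53747712

Answer: 2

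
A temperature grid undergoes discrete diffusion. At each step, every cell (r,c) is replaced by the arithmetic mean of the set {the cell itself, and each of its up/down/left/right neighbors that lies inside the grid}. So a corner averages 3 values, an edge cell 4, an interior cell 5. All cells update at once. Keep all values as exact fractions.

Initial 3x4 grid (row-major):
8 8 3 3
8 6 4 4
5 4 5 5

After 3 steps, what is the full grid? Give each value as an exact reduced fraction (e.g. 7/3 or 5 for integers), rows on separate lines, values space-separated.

After step 1:
  8 25/4 9/2 10/3
  27/4 6 22/5 4
  17/3 5 9/2 14/3
After step 2:
  7 99/16 1109/240 71/18
  317/48 142/25 117/25 41/10
  209/36 127/24 557/120 79/18
After step 3:
  475/72 14093/2400 34979/7200 9119/2160
  90323/14400 8533/1500 9489/2000 2567/600
  2549/432 19277/3600 8551/1800 4727/1080

Answer: 475/72 14093/2400 34979/7200 9119/2160
90323/14400 8533/1500 9489/2000 2567/600
2549/432 19277/3600 8551/1800 4727/1080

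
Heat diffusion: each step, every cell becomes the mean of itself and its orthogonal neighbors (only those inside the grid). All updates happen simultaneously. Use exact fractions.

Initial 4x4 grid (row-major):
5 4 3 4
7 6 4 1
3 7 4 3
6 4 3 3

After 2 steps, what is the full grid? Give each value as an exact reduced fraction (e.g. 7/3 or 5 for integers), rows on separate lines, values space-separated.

After step 1:
  16/3 9/2 15/4 8/3
  21/4 28/5 18/5 3
  23/4 24/5 21/5 11/4
  13/3 5 7/2 3
After step 2:
  181/36 1151/240 871/240 113/36
  329/60 19/4 403/100 721/240
  151/30 507/100 377/100 259/80
  181/36 529/120 157/40 37/12

Answer: 181/36 1151/240 871/240 113/36
329/60 19/4 403/100 721/240
151/30 507/100 377/100 259/80
181/36 529/120 157/40 37/12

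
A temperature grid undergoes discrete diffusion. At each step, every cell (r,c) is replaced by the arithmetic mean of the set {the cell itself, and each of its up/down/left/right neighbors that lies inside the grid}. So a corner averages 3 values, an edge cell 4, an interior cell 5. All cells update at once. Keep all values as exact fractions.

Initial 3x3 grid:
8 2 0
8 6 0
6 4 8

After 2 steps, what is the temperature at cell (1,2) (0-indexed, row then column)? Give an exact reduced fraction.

Step 1: cell (1,2) = 7/2
Step 2: cell (1,2) = 73/24
Full grid after step 2:
  17/3 11/3 49/18
  23/4 49/10 73/24
  19/3 5 9/2

Answer: 73/24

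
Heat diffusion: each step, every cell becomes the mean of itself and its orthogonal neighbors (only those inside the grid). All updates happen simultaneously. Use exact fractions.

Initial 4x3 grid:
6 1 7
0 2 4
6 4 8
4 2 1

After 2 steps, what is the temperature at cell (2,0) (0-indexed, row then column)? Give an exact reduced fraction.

Answer: 77/20

Derivation:
Step 1: cell (2,0) = 7/2
Step 2: cell (2,0) = 77/20
Full grid after step 2:
  59/18 47/15 53/12
  173/60 387/100 157/40
  77/20 171/50 527/120
  41/12 889/240 32/9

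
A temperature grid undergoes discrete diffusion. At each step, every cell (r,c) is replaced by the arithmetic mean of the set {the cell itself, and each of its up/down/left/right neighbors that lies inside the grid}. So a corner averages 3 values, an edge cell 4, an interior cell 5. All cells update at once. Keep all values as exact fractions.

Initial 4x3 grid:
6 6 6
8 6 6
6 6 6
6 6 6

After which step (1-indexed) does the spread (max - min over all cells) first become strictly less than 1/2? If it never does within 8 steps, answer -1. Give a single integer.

Step 1: max=20/3, min=6, spread=2/3
Step 2: max=391/60, min=6, spread=31/60
Step 3: max=3451/540, min=6, spread=211/540
  -> spread < 1/2 first at step 3
Step 4: max=340897/54000, min=5447/900, spread=14077/54000
Step 5: max=3056407/486000, min=327683/54000, spread=5363/24300
Step 6: max=91220809/14580000, min=182869/30000, spread=93859/583200
Step 7: max=5459074481/874800000, min=296936467/48600000, spread=4568723/34992000
Step 8: max=326708435629/52488000000, min=8929618889/1458000000, spread=8387449/83980800

Answer: 3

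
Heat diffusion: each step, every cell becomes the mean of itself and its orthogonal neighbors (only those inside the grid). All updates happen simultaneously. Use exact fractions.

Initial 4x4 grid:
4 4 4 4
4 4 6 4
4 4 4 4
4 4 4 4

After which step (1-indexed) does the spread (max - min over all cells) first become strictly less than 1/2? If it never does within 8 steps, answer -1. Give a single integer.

Step 1: max=9/2, min=4, spread=1/2
Step 2: max=111/25, min=4, spread=11/25
  -> spread < 1/2 first at step 2
Step 3: max=5167/1200, min=4, spread=367/1200
Step 4: max=23171/5400, min=1213/300, spread=1337/5400
Step 5: max=689669/162000, min=36469/9000, spread=33227/162000
Step 6: max=20654327/4860000, min=220049/54000, spread=849917/4860000
Step 7: max=616914347/145800000, min=3308533/810000, spread=21378407/145800000
Step 8: max=18462462371/4374000000, min=995688343/243000000, spread=540072197/4374000000

Answer: 2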